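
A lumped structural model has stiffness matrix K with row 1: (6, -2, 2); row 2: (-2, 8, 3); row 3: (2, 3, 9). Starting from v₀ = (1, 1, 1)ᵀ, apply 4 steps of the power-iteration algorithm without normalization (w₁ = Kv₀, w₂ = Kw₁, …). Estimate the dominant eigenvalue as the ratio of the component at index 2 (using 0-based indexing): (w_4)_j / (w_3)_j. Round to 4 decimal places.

w1 = Kv₀ = (6, 9, 14)
w2 = Kw1 = (46, 102, 165)
w3 = Kw2 = (402, 1219, 1883)
w4 = Kw3 = (3740, 14597, 21408)
Ratio at component: 21408 / 1883 = 11.3691

11.3691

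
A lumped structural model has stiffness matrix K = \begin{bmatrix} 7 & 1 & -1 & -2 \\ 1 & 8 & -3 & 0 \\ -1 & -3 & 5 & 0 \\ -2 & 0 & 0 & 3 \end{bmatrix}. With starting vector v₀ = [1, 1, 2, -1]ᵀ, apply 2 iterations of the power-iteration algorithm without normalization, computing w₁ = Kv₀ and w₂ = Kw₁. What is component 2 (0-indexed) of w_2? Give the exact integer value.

w1 = Kv₀ = (8, 3, 6, -5)
w2 = Kw1 = (63, 14, 13, -31)
The requested component of w2 is 13.

13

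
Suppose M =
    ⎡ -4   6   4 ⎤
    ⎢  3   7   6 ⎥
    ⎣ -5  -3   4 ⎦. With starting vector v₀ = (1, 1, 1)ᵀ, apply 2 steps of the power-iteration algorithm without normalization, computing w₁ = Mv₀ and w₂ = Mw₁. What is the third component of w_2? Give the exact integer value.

w1 = Mv₀ = ((-4)·1 + 6·1 + 4·1; 3·1 + 7·1 + 6·1; (-5)·1 + (-3)·1 + 4·1) = (6, 16, -4)
w2 = Mw1 = ((-4)·6 + 6·16 + 4·(-4); 3·6 + 7·16 + 6·(-4); (-5)·6 + (-3)·16 + 4·(-4)) = (56, 106, -94)
The requested component of w2 is -94.

-94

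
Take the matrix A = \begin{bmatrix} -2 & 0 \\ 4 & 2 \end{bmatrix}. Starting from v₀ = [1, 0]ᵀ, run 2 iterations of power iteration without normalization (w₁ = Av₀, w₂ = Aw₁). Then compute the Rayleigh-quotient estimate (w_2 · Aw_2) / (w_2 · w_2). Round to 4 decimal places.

λ ≈ -2.0000

w1 = Av₀ = ((-2)·1 + 0·0; 4·1 + 2·0) = (-2, 4)
w2 = Aw1 = ((-2)·(-2) + 0·4; 4·(-2) + 2·4) = (4, 0)
Aw2 = (-8, 16)
w2·Aw2 = 4·(-8) + 0·16 = -32; w2·w2 = 4·4 + 0·0 = 16
λ ≈ -32/16 = -2.0000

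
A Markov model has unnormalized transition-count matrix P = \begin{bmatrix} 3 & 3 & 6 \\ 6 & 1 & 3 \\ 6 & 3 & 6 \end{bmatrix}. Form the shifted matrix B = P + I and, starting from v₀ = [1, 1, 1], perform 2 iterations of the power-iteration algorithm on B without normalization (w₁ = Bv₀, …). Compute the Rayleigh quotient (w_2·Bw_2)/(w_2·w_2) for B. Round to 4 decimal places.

B = P + I has rows (4, 3, 6); (6, 2, 3); (6, 3, 7)
w1 = Bv₀ = (4·1 + 3·1 + 6·1; 6·1 + 2·1 + 3·1; 6·1 + 3·1 + 7·1) = (13, 11, 16)
w2 = Bw1 = (4·13 + 3·11 + 6·16; 6·13 + 2·11 + 3·16; 6·13 + 3·11 + 7·16) = (181, 148, 223)
Bw2 = (2506, 2051, 3091)
w2·Bw2 = 1446427; w2·w2 = 104394; μ ≈ 1446427/104394 = 13.8555

μ ≈ 13.8555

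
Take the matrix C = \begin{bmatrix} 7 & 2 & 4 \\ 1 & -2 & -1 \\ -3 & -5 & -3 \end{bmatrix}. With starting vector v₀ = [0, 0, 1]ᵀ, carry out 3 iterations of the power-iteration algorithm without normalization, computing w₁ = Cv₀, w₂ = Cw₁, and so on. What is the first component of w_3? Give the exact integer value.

124

w1 = Cv₀ = (7·0 + 2·0 + 4·1; 1·0 + (-2)·0 + (-1)·1; (-3)·0 + (-5)·0 + (-3)·1) = (4, -1, -3)
w2 = Cw1 = (7·4 + 2·(-1) + 4·(-3); 1·4 + (-2)·(-1) + (-1)·(-3); (-3)·4 + (-5)·(-1) + (-3)·(-3)) = (14, 9, 2)
w3 = Cw2 = (124, -6, -93)
The requested component of w3 is 124.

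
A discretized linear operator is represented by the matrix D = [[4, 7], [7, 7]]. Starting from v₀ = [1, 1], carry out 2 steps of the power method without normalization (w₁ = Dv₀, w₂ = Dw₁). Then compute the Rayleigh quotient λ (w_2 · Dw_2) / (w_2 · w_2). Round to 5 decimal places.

λ ≈ 12.65886

w1 = Dv₀ = (4·1 + 7·1; 7·1 + 7·1) = (11, 14)
w2 = Dw1 = (4·11 + 7·14; 7·11 + 7·14) = (142, 175)
Dw2 = (1793, 2219)
w2·Dw2 = 142·1793 + 175·2219 = 642931; w2·w2 = 142·142 + 175·175 = 50789
λ ≈ 642931/50789 = 12.65886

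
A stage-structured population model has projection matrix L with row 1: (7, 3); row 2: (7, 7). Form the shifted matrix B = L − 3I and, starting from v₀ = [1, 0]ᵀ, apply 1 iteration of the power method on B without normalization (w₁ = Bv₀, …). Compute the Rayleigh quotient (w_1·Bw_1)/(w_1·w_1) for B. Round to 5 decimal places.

μ ≈ 8.30769

B = L − 3I has rows (4, 3); (7, 4)
w1 = Bv₀ = (4·1 + 3·0; 7·1 + 4·0) = (4, 7)
Bw1 = (37, 56)
w1·Bw1 = 540; w1·w1 = 65; μ ≈ 540/65 = 8.30769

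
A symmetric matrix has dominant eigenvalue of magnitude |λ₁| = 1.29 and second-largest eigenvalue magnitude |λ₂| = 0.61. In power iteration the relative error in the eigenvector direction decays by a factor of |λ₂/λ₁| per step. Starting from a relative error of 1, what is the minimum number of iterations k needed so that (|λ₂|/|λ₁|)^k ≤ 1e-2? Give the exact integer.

7

|λ₂/λ₁| = 0.61/1.29 = 0.47287
Need k ≥ ln(1e-2) / ln(0.47287) = -4.6052 / -0.7489 ≈ 6.149
Smallest integer k satisfying the bound: 7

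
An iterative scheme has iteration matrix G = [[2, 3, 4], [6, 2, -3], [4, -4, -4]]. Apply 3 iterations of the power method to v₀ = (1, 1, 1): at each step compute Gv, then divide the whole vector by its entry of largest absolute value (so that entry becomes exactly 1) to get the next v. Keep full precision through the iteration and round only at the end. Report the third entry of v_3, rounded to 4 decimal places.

-0.9333

Gv0 = (9.00000, 5.00000, -4.00000); divide by 9.00000 → v1 = (1.00000, 0.55556, -0.44444)
Gv1 = (1.88889, 8.44444, 3.55556); divide by 8.44444 → v2 = (0.22368, 1.00000, 0.42105)
Gv2 = (5.13158, 2.07895, -4.78947); divide by 5.13158 → v3 = (1.00000, 0.40513, -0.93333)
Requested entry of v3: -364/390 = -0.9333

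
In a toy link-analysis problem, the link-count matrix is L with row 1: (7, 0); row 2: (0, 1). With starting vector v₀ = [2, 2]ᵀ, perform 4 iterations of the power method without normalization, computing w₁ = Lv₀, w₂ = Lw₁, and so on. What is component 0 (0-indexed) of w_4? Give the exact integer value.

w1 = Lv₀ = (14, 2)
w2 = Lw1 = (98, 2)
w3 = Lw2 = (686, 2)
w4 = Lw3 = (4802, 2)
The requested component of w4 is 4802.

4802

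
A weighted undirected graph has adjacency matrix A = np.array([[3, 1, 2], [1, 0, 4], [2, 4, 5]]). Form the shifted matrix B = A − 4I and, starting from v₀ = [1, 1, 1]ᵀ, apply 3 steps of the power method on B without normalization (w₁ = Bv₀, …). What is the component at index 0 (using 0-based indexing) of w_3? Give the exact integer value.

43

B = A − 4I has rows (-1, 1, 2); (1, -4, 4); (2, 4, 1)
w1 = Bv₀ = ((-1)·1 + 1·1 + 2·1; 1·1 + (-4)·1 + 4·1; 2·1 + 4·1 + 1·1) = (2, 1, 7)
w2 = Bw1 = ((-1)·2 + 1·1 + 2·7; 1·2 + (-4)·1 + 4·7; 2·2 + 4·1 + 1·7) = (13, 26, 15)
w3 = Bw2 = (43, -31, 145)
Requested component of w3: 43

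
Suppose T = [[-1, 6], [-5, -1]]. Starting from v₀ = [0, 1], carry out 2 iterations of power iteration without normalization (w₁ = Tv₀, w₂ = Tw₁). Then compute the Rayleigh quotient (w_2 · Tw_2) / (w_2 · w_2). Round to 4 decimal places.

-0.6467

w1 = Tv₀ = ((-1)·0 + 6·1; (-5)·0 + (-1)·1) = (6, -1)
w2 = Tw1 = ((-1)·6 + 6·(-1); (-5)·6 + (-1)·(-1)) = (-12, -29)
Tw2 = (-162, 89)
w2·Tw2 = (-12)·(-162) + (-29)·89 = -637; w2·w2 = (-12)·(-12) + (-29)·(-29) = 985
λ ≈ -637/985 = -0.6467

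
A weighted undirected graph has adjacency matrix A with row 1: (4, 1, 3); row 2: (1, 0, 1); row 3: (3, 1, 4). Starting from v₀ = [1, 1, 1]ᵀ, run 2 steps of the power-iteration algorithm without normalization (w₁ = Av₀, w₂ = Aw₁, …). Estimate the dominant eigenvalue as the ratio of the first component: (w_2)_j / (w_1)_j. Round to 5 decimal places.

7.25000

w1 = Av₀ = (4·1 + 1·1 + 3·1; 1·1 + 0·1 + 1·1; 3·1 + 1·1 + 4·1) = (8, 2, 8)
w2 = Aw1 = (4·8 + 1·2 + 3·8; 1·8 + 0·2 + 1·8; 3·8 + 1·2 + 4·8) = (58, 16, 58)
Ratio at component: 58 / 8 = 7.25000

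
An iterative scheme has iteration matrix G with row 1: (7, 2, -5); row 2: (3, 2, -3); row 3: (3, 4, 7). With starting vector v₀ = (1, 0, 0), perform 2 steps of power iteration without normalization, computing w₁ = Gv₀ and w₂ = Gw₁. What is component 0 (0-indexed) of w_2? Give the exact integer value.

40

w1 = Gv₀ = (7·1 + 2·0 + (-5)·0; 3·1 + 2·0 + (-3)·0; 3·1 + 4·0 + 7·0) = (7, 3, 3)
w2 = Gw1 = (7·7 + 2·3 + (-5)·3; 3·7 + 2·3 + (-3)·3; 3·7 + 4·3 + 7·3) = (40, 18, 54)
The requested component of w2 is 40.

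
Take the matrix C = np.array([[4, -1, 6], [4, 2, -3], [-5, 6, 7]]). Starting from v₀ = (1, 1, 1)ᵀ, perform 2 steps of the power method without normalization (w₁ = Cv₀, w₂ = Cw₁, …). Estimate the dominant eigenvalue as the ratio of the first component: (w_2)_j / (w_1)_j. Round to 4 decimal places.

w1 = Cv₀ = (4·1 + (-1)·1 + 6·1; 4·1 + 2·1 + (-3)·1; (-5)·1 + 6·1 + 7·1) = (9, 3, 8)
w2 = Cw1 = (4·9 + (-1)·3 + 6·8; 4·9 + 2·3 + (-3)·8; (-5)·9 + 6·3 + 7·8) = (81, 18, 29)
Ratio at component: 81 / 9 = 9.0000

λ ≈ 9.0000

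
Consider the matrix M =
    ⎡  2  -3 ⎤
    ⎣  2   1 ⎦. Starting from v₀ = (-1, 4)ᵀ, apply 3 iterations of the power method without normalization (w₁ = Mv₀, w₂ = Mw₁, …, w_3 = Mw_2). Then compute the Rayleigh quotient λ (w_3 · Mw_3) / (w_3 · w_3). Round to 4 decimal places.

w1 = Mv₀ = (2·(-1) + (-3)·4; 2·(-1) + 1·4) = (-14, 2)
w2 = Mw1 = (2·(-14) + (-3)·2; 2·(-14) + 1·2) = (-34, -26)
w3 = Mw2 = (10, -94)
Mw3 = (302, -74)
w3·Mw3 = 10·302 + (-94)·(-74) = 9976; w3·w3 = 10·10 + (-94)·(-94) = 8936
λ ≈ 9976/8936 = 1.1164

1.1164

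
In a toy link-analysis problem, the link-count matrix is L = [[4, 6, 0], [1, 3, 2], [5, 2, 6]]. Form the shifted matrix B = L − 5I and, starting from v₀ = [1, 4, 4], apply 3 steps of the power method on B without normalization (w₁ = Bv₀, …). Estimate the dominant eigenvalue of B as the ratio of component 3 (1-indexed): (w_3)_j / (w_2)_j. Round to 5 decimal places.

μ ≈ 1.18657

B = L − 5I has rows (-1, 6, 0); (1, -2, 2); (5, 2, 1)
w1 = Bv₀ = ((-1)·1 + 6·4 + 0·4; 1·1 + (-2)·4 + 2·4; 5·1 + 2·4 + 1·4) = (23, 1, 17)
w2 = Bw1 = ((-1)·23 + 6·1 + 0·17; 1·23 + (-2)·1 + 2·17; 5·23 + 2·1 + 1·17) = (-17, 55, 134)
w3 = Bw2 = (347, 141, 159)
Ratio: 159/134 = 1.18657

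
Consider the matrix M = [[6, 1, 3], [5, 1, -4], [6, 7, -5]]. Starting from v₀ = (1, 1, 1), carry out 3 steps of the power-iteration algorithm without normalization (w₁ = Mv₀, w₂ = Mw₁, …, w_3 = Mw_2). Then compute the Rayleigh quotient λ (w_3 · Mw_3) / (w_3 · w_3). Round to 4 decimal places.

7.8323

w1 = Mv₀ = (6·1 + 1·1 + 3·1; 5·1 + 1·1 + (-4)·1; 6·1 + 7·1 + (-5)·1) = (10, 2, 8)
w2 = Mw1 = (6·10 + 1·2 + 3·8; 5·10 + 1·2 + (-4)·8; 6·10 + 7·2 + (-5)·8) = (86, 20, 34)
w3 = Mw2 = (638, 314, 486)
Mw3 = (5600, 1560, 3596)
w3·Mw3 = 638·5600 + 314·1560 + 486·3596 = 5810296; w3·w3 = 638·638 + 314·314 + 486·486 = 741836
λ ≈ 5810296/741836 = 7.8323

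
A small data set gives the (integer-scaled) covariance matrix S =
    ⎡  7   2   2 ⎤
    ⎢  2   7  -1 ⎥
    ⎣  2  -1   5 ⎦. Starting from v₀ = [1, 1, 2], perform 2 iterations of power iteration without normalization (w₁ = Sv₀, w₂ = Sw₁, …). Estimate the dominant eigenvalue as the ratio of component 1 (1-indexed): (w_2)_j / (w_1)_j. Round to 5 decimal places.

w1 = Sv₀ = (7·1 + 2·1 + 2·2; 2·1 + 7·1 + (-1)·2; 2·1 + (-1)·1 + 5·2) = (13, 7, 11)
w2 = Sw1 = (7·13 + 2·7 + 2·11; 2·13 + 7·7 + (-1)·11; 2·13 + (-1)·7 + 5·11) = (127, 64, 74)
Ratio at component: 127 / 13 = 9.76923

λ ≈ 9.76923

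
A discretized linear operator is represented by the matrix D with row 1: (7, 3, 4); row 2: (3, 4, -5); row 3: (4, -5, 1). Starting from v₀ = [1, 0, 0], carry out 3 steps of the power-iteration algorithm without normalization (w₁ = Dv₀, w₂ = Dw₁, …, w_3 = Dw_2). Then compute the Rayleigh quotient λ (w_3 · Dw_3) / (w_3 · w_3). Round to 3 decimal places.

w1 = Dv₀ = (7, 3, 4)
w2 = Dw1 = (74, 13, 17)
w3 = Dw2 = (625, 189, 248)
Dw3 = (5934, 1391, 1803)
w3·Dw3 = 625·5934 + 189·1391 + 248·1803 = 4418793; w3·w3 = 625·625 + 189·189 + 248·248 = 487850
λ ≈ 4418793/487850 = 9.058

9.058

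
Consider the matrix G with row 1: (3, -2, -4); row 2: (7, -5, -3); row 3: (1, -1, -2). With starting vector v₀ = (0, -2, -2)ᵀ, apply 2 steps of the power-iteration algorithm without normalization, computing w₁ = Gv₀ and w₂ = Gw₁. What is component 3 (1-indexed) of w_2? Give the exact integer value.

w1 = Gv₀ = (3·0 + (-2)·(-2) + (-4)·(-2); 7·0 + (-5)·(-2) + (-3)·(-2); 1·0 + (-1)·(-2) + (-2)·(-2)) = (12, 16, 6)
w2 = Gw1 = (3·12 + (-2)·16 + (-4)·6; 7·12 + (-5)·16 + (-3)·6; 1·12 + (-1)·16 + (-2)·6) = (-20, -14, -16)
The requested component of w2 is -16.

-16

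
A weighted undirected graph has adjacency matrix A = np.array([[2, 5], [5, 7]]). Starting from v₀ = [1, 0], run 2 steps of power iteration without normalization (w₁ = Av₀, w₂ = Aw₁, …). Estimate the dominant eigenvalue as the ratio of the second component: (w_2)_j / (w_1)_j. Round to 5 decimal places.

λ ≈ 9.00000

w1 = Av₀ = (2, 5)
w2 = Aw1 = (29, 45)
Ratio at component: 45 / 5 = 9.00000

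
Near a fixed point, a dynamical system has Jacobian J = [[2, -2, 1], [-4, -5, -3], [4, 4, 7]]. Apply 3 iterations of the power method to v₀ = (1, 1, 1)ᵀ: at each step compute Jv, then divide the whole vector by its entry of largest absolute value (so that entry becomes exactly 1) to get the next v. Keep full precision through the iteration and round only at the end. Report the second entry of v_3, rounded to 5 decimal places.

-0.63307

Jv0 = (1.000000, -12.000000, 15.000000); divide by 15.000000 → v1 = (0.066667, -0.800000, 1.000000)
Jv1 = (2.733333, 0.733333, 4.066667); divide by 4.066667 → v2 = (0.672131, 0.180328, 1.000000)
Jv2 = (1.983607, -6.590164, 10.409836); divide by 10.409836 → v3 = (0.190551, -0.633071, 1.000000)
Requested entry of v3: -402/635 = -0.63307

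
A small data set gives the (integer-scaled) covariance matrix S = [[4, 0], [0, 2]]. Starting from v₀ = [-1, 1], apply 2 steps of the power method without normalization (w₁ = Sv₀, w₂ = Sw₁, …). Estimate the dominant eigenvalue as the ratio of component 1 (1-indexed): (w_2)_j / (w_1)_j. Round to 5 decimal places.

λ ≈ 4.00000

w1 = Sv₀ = (4·(-1) + 0·1; 0·(-1) + 2·1) = (-4, 2)
w2 = Sw1 = (4·(-4) + 0·2; 0·(-4) + 2·2) = (-16, 4)
Ratio at component: -16 / -4 = 4.00000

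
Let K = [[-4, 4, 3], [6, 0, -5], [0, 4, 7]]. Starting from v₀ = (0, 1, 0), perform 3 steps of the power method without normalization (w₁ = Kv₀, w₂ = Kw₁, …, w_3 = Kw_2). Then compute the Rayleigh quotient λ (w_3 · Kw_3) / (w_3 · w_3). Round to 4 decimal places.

w1 = Kv₀ = ((-4)·0 + 4·1 + 3·0; 6·0 + 0·1 + (-5)·0; 0·0 + 4·1 + 7·0) = (4, 0, 4)
w2 = Kw1 = ((-4)·4 + 4·0 + 3·4; 6·4 + 0·0 + (-5)·4; 0·4 + 4·0 + 7·4) = (-4, 4, 28)
w3 = Kw2 = (116, -164, 212)
Kw3 = (-484, -364, 828)
w3·Kw3 = 116·(-484) + (-164)·(-364) + 212·828 = 179088; w3·w3 = 116·116 + (-164)·(-164) + 212·212 = 85296
λ ≈ 179088/85296 = 2.0996

λ ≈ 2.0996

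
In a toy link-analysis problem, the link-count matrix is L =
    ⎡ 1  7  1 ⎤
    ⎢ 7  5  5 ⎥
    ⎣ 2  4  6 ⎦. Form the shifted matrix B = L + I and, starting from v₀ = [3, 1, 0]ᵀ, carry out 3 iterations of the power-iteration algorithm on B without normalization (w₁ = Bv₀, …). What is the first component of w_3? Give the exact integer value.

B = L + I has rows (2, 7, 1); (7, 6, 5); (2, 4, 7)
w1 = Bv₀ = (13, 27, 10)
w2 = Bw1 = (225, 303, 204)
w3 = Bw2 = (2775, 4413, 3090)
Requested component of w3: 2775

2775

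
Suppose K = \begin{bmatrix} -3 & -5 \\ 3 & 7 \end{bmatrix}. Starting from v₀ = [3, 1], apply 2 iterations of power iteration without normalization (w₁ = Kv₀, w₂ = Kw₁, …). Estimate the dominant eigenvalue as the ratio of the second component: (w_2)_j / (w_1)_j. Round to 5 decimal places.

w1 = Kv₀ = ((-3)·3 + (-5)·1; 3·3 + 7·1) = (-14, 16)
w2 = Kw1 = ((-3)·(-14) + (-5)·16; 3·(-14) + 7·16) = (-38, 70)
Ratio at component: 70 / 16 = 4.37500

4.37500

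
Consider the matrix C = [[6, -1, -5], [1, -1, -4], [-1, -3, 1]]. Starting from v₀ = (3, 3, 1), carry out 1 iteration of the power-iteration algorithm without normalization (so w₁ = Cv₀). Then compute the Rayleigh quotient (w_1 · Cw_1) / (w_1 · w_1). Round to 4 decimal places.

w1 = Cv₀ = (6·3 + (-1)·3 + (-5)·1; 1·3 + (-1)·3 + (-4)·1; (-1)·3 + (-3)·3 + 1·1) = (10, -4, -11)
Cw1 = (119, 58, -9)
w1·Cw1 = 10·119 + (-4)·58 + (-11)·(-9) = 1057; w1·w1 = 10·10 + (-4)·(-4) + (-11)·(-11) = 237
λ ≈ 1057/237 = 4.4599

λ ≈ 4.4599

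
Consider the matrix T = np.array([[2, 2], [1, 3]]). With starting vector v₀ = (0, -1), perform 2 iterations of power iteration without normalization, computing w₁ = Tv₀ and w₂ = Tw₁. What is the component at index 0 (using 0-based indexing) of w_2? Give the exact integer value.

-10

w1 = Tv₀ = (2·0 + 2·(-1); 1·0 + 3·(-1)) = (-2, -3)
w2 = Tw1 = (2·(-2) + 2·(-3); 1·(-2) + 3·(-3)) = (-10, -11)
The requested component of w2 is -10.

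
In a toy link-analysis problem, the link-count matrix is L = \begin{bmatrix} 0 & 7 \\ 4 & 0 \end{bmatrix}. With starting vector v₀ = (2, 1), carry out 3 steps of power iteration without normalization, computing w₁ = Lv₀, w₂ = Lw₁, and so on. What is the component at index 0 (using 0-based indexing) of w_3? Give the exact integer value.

196

w1 = Lv₀ = (0·2 + 7·1; 4·2 + 0·1) = (7, 8)
w2 = Lw1 = (0·7 + 7·8; 4·7 + 0·8) = (56, 28)
w3 = Lw2 = (196, 224)
The requested component of w3 is 196.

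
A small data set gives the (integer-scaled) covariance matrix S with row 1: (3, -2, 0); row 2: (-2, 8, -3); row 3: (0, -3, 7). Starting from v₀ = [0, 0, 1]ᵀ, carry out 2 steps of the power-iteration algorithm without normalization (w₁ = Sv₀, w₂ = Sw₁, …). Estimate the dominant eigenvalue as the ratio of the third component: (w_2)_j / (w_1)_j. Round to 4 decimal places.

w1 = Sv₀ = (0, -3, 7)
w2 = Sw1 = (6, -45, 58)
Ratio at component: 58 / 7 = 8.2857

λ ≈ 8.2857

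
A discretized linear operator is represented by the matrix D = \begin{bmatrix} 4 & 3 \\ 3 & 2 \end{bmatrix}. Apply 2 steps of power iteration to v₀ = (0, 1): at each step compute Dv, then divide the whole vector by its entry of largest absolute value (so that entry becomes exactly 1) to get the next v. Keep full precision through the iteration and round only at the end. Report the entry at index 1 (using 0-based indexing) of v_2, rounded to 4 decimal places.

Dv0 = (3.00000, 2.00000); divide by 3.00000 → v1 = (1.00000, 0.66667)
Dv1 = (6.00000, 4.33333); divide by 6.00000 → v2 = (1.00000, 0.72222)
Requested entry of v2: 13/18 = 0.7222

0.7222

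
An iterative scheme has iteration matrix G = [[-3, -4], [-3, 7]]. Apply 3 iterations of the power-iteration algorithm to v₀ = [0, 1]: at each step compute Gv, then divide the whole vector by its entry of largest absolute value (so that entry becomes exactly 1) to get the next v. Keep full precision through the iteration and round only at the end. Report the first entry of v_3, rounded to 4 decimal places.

Gv0 = (-4.00000, 7.00000); divide by 7.00000 → v1 = (-0.57143, 1.00000)
Gv1 = (-2.28571, 8.71429); divide by 8.71429 → v2 = (-0.26230, 1.00000)
Gv2 = (-3.21311, 7.78689); divide by 7.78689 → v3 = (-0.41263, 1.00000)
Requested entry of v3: -196/475 = -0.4126

-0.4126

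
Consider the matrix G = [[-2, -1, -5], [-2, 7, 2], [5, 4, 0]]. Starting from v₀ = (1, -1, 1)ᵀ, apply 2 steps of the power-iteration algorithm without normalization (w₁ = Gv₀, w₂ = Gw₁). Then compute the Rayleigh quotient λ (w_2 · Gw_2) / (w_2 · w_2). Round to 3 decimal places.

λ ≈ 4.563

w1 = Gv₀ = (-6, -7, 1)
w2 = Gw1 = (14, -35, -58)
Gw2 = (297, -389, -70)
w2·Gw2 = 14·297 + (-35)·(-389) + (-58)·(-70) = 21833; w2·w2 = 14·14 + (-35)·(-35) + (-58)·(-58) = 4785
λ ≈ 21833/4785 = 4.563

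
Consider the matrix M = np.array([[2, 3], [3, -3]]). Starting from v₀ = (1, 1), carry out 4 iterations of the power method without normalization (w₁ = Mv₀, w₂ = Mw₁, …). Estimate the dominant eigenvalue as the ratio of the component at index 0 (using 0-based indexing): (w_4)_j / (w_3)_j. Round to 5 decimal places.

w1 = Mv₀ = (5, 0)
w2 = Mw1 = (10, 15)
w3 = Mw2 = (65, -15)
w4 = Mw3 = (85, 240)
Ratio at component: 85 / 65 = 1.30769

λ ≈ 1.30769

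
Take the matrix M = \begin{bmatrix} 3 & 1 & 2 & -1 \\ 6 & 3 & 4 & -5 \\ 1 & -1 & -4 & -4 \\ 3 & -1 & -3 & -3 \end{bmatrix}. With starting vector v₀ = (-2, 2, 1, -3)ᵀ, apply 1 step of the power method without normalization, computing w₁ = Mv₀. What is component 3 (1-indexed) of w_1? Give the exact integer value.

4

w1 = Mv₀ = (3·(-2) + 1·2 + 2·1 + (-1)·(-3); 6·(-2) + 3·2 + 4·1 + (-5)·(-3); 1·(-2) + (-1)·2 + (-4)·1 + (-4)·(-3); 3·(-2) + (-1)·2 + (-3)·1 + (-3)·(-3)) = (1, 13, 4, -2)
The requested component of w1 is 4.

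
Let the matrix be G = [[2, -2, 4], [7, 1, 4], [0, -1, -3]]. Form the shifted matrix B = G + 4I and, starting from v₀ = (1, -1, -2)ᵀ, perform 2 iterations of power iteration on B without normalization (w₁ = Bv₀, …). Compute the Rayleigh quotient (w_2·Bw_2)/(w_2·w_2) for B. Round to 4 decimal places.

B = G + 4I has rows (6, -2, 4); (7, 5, 4); (0, -1, 1)
w1 = Bv₀ = (6·1 + (-2)·(-1) + 4·(-2); 7·1 + 5·(-1) + 4·(-2); 0·1 + (-1)·(-1) + 1·(-2)) = (0, -6, -1)
w2 = Bw1 = (6·0 + (-2)·(-6) + 4·(-1); 7·0 + 5·(-6) + 4·(-1); 0·0 + (-1)·(-6) + 1·(-1)) = (8, -34, 5)
Bw2 = (136, -94, 39)
w2·Bw2 = 4479; w2·w2 = 1245; μ ≈ 4479/1245 = 3.5976

3.5976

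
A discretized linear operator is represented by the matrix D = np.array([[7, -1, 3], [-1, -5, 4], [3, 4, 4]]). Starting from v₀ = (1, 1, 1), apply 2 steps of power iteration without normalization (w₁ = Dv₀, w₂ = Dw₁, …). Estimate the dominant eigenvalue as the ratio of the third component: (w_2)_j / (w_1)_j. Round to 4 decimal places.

5.7273

w1 = Dv₀ = (7·1 + (-1)·1 + 3·1; (-1)·1 + (-5)·1 + 4·1; 3·1 + 4·1 + 4·1) = (9, -2, 11)
w2 = Dw1 = (7·9 + (-1)·(-2) + 3·11; (-1)·9 + (-5)·(-2) + 4·11; 3·9 + 4·(-2) + 4·11) = (98, 45, 63)
Ratio at component: 63 / 11 = 5.7273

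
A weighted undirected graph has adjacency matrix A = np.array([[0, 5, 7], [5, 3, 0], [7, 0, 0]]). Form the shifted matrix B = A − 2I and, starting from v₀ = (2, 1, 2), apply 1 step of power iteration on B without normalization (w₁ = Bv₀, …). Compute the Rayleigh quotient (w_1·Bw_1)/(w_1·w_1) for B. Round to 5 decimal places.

7.22197

B = A − 2I has rows (-2, 5, 7); (5, 1, 0); (7, 0, -2)
w1 = Bv₀ = ((-2)·2 + 5·1 + 7·2; 5·2 + 1·1 + 0·2; 7·2 + 0·1 + (-2)·2) = (15, 11, 10)
Bw1 = (95, 86, 85)
w1·Bw1 = 3221; w1·w1 = 446; μ ≈ 3221/446 = 7.22197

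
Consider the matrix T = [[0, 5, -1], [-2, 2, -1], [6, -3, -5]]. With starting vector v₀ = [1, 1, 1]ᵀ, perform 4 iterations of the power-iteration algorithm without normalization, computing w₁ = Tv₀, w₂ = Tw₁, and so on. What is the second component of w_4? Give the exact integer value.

239

w1 = Tv₀ = (0·1 + 5·1 + (-1)·1; (-2)·1 + 2·1 + (-1)·1; 6·1 + (-3)·1 + (-5)·1) = (4, -1, -2)
w2 = Tw1 = (0·4 + 5·(-1) + (-1)·(-2); (-2)·4 + 2·(-1) + (-1)·(-2); 6·4 + (-3)·(-1) + (-5)·(-2)) = (-3, -8, 37)
w3 = Tw2 = (-77, -47, -179)
w4 = Tw3 = (-56, 239, 574)
The requested component of w4 is 239.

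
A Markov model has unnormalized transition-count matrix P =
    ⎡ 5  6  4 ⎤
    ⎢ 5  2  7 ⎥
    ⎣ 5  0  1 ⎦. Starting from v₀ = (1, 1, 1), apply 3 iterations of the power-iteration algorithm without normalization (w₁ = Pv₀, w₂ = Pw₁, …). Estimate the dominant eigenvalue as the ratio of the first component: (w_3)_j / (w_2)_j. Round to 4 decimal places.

w1 = Pv₀ = (15, 14, 6)
w2 = Pw1 = (183, 145, 81)
w3 = Pw2 = (2109, 1772, 996)
Ratio at component: 2109 / 183 = 11.5246

11.5246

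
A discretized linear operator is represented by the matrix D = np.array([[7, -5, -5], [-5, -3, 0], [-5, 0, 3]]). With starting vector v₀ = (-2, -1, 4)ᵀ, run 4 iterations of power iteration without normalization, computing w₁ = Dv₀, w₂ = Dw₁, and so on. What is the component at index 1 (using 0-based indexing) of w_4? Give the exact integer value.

w1 = Dv₀ = (7·(-2) + (-5)·(-1) + (-5)·4; (-5)·(-2) + (-3)·(-1) + 0·4; (-5)·(-2) + 0·(-1) + 3·4) = (-29, 13, 22)
w2 = Dw1 = (7·(-29) + (-5)·13 + (-5)·22; (-5)·(-29) + (-3)·13 + 0·22; (-5)·(-29) + 0·13 + 3·22) = (-378, 106, 211)
w3 = Dw2 = (-4231, 1572, 2523)
w4 = Dw3 = (-50092, 16439, 28724)
The requested component of w4 is 16439.

16439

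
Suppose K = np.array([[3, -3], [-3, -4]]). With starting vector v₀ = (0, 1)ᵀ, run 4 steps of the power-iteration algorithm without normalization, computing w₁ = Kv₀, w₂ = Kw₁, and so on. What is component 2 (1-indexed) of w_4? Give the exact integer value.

634

w1 = Kv₀ = (3·0 + (-3)·1; (-3)·0 + (-4)·1) = (-3, -4)
w2 = Kw1 = (3·(-3) + (-3)·(-4); (-3)·(-3) + (-4)·(-4)) = (3, 25)
w3 = Kw2 = (-66, -109)
w4 = Kw3 = (129, 634)
The requested component of w4 is 634.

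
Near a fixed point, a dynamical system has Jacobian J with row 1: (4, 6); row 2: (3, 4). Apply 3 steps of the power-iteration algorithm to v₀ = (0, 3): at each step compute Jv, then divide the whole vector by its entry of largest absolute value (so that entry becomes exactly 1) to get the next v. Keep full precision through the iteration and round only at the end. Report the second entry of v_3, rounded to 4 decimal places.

Jv0 = (18.00000, 12.00000); divide by 18.00000 → v1 = (1.00000, 0.66667)
Jv1 = (8.00000, 5.66667); divide by 8.00000 → v2 = (1.00000, 0.70833)
Jv2 = (8.25000, 5.83333); divide by 8.25000 → v3 = (1.00000, 0.70707)
Requested entry of v3: 840/1188 = 0.7071

0.7071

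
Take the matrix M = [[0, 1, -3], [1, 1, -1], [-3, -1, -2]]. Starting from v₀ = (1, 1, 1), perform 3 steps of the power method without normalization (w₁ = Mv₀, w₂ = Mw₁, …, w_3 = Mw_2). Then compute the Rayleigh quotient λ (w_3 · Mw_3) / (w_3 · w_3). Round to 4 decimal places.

λ ≈ -3.8818

w1 = Mv₀ = (0·1 + 1·1 + (-3)·1; 1·1 + 1·1 + (-1)·1; (-3)·1 + (-1)·1 + (-2)·1) = (-2, 1, -6)
w2 = Mw1 = (0·(-2) + 1·1 + (-3)·(-6); 1·(-2) + 1·1 + (-1)·(-6); (-3)·(-2) + (-1)·1 + (-2)·(-6)) = (19, 5, 17)
w3 = Mw2 = (-46, 7, -96)
Mw3 = (295, 57, 323)
w3·Mw3 = (-46)·295 + 7·57 + (-96)·323 = -44179; w3·w3 = (-46)·(-46) + 7·7 + (-96)·(-96) = 11381
λ ≈ -44179/11381 = -3.8818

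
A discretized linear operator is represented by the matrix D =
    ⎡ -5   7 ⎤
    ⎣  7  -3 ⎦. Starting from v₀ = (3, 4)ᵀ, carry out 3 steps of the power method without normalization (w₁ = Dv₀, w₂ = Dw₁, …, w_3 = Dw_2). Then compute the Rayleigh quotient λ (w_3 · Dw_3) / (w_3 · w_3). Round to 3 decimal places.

-9.901

w1 = Dv₀ = ((-5)·3 + 7·4; 7·3 + (-3)·4) = (13, 9)
w2 = Dw1 = ((-5)·13 + 7·9; 7·13 + (-3)·9) = (-2, 64)
w3 = Dw2 = (458, -206)
Dw3 = (-3732, 3824)
w3·Dw3 = 458·(-3732) + (-206)·3824 = -2497000; w3·w3 = 458·458 + (-206)·(-206) = 252200
λ ≈ -2497000/252200 = -9.901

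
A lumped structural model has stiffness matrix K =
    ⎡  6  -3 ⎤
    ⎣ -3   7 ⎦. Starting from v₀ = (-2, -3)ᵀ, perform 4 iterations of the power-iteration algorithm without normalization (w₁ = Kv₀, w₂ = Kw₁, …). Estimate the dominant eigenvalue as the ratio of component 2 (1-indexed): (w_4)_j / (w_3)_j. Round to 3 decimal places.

w1 = Kv₀ = (-3, -15)
w2 = Kw1 = (27, -96)
w3 = Kw2 = (450, -753)
w4 = Kw3 = (4959, -6621)
Ratio at component: -6621 / -753 = 8.793

λ ≈ 8.793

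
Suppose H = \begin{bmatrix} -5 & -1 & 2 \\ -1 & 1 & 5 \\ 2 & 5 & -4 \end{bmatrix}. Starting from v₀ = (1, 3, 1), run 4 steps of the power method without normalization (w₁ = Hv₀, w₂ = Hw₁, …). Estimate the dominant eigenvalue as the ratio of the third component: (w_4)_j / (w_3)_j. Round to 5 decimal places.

w1 = Hv₀ = (-6, 7, 13)
w2 = Hw1 = (49, 78, -29)
w3 = Hw2 = (-381, -116, 604)
w4 = Hw3 = (3229, 3285, -3758)
Ratio at component: -3758 / 604 = -6.22185

-6.22185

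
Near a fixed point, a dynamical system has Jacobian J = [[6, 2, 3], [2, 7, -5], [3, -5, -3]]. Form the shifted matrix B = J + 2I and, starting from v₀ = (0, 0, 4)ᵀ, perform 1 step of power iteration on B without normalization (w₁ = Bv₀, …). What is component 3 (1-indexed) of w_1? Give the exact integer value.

B = J + 2I has rows (8, 2, 3); (2, 9, -5); (3, -5, -1)
w1 = Bv₀ = (8·0 + 2·0 + 3·4; 2·0 + 9·0 + (-5)·4; 3·0 + (-5)·0 + (-1)·4) = (12, -20, -4)
Requested component of w1: -4

-4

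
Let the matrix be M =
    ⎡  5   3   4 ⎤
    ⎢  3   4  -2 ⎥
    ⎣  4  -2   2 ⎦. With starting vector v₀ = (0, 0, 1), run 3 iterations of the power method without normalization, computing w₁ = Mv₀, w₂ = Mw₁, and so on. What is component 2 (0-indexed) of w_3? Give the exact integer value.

136

w1 = Mv₀ = (5·0 + 3·0 + 4·1; 3·0 + 4·0 + (-2)·1; 4·0 + (-2)·0 + 2·1) = (4, -2, 2)
w2 = Mw1 = (5·4 + 3·(-2) + 4·2; 3·4 + 4·(-2) + (-2)·2; 4·4 + (-2)·(-2) + 2·2) = (22, 0, 24)
w3 = Mw2 = (206, 18, 136)
The requested component of w3 is 136.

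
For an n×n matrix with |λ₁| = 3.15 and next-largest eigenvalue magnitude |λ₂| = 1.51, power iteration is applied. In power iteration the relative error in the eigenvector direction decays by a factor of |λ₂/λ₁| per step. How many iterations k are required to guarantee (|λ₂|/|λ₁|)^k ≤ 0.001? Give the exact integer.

|λ₂/λ₁| = 1.51/3.15 = 0.47937
Need k ≥ ln(0.001) / ln(0.47937) = -6.9078 / -0.7353 ≈ 9.395
Smallest integer k satisfying the bound: 10

10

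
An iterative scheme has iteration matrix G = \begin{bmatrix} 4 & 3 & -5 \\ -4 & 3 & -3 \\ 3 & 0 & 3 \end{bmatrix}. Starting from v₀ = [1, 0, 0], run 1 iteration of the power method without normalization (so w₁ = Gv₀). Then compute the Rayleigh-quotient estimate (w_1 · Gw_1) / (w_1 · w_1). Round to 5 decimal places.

4.07317

w1 = Gv₀ = (4·1 + 3·0 + (-5)·0; (-4)·1 + 3·0 + (-3)·0; 3·1 + 0·0 + 3·0) = (4, -4, 3)
Gw1 = (-11, -37, 21)
w1·Gw1 = 4·(-11) + (-4)·(-37) + 3·21 = 167; w1·w1 = 4·4 + (-4)·(-4) + 3·3 = 41
λ ≈ 167/41 = 4.07317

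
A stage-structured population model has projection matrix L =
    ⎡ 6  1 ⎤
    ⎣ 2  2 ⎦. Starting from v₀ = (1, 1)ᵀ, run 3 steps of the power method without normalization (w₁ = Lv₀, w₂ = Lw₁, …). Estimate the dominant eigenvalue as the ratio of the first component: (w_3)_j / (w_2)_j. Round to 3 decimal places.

w1 = Lv₀ = (6·1 + 1·1; 2·1 + 2·1) = (7, 4)
w2 = Lw1 = (6·7 + 1·4; 2·7 + 2·4) = (46, 22)
w3 = Lw2 = (298, 136)
Ratio at component: 298 / 46 = 6.478

6.478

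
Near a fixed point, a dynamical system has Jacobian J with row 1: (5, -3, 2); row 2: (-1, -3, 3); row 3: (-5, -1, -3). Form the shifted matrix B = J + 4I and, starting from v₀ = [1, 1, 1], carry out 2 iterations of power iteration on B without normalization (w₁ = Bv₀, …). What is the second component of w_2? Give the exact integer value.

B = J + 4I has rows (9, -3, 2); (-1, 1, 3); (-5, -1, 1)
w1 = Bv₀ = (9·1 + (-3)·1 + 2·1; (-1)·1 + 1·1 + 3·1; (-5)·1 + (-1)·1 + 1·1) = (8, 3, -5)
w2 = Bw1 = (9·8 + (-3)·3 + 2·(-5); (-1)·8 + 1·3 + 3·(-5); (-5)·8 + (-1)·3 + 1·(-5)) = (53, -20, -48)
Requested component of w2: -20

-20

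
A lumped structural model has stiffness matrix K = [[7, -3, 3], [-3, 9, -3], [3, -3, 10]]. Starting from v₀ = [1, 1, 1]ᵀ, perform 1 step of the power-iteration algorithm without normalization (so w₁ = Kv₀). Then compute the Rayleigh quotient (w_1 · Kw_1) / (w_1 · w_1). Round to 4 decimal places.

9.7342

w1 = Kv₀ = (7·1 + (-3)·1 + 3·1; (-3)·1 + 9·1 + (-3)·1; 3·1 + (-3)·1 + 10·1) = (7, 3, 10)
Kw1 = (70, -24, 112)
w1·Kw1 = 7·70 + 3·(-24) + 10·112 = 1538; w1·w1 = 7·7 + 3·3 + 10·10 = 158
λ ≈ 1538/158 = 9.7342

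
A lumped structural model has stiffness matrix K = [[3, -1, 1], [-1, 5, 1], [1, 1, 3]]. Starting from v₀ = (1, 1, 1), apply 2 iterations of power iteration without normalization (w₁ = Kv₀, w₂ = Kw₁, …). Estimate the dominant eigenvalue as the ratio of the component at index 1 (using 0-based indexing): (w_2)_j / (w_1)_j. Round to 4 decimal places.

w1 = Kv₀ = (3·1 + (-1)·1 + 1·1; (-1)·1 + 5·1 + 1·1; 1·1 + 1·1 + 3·1) = (3, 5, 5)
w2 = Kw1 = (3·3 + (-1)·5 + 1·5; (-1)·3 + 5·5 + 1·5; 1·3 + 1·5 + 3·5) = (9, 27, 23)
Ratio at component: 27 / 5 = 5.4000

5.4000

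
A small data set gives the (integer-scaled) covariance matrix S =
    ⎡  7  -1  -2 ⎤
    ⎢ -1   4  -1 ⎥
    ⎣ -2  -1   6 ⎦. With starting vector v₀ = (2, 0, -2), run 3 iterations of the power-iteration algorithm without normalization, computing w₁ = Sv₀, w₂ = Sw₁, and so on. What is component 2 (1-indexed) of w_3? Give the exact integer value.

w1 = Sv₀ = (7·2 + (-1)·0 + (-2)·(-2); (-1)·2 + 4·0 + (-1)·(-2); (-2)·2 + (-1)·0 + 6·(-2)) = (18, 0, -16)
w2 = Sw1 = (7·18 + (-1)·0 + (-2)·(-16); (-1)·18 + 4·0 + (-1)·(-16); (-2)·18 + (-1)·0 + 6·(-16)) = (158, -2, -132)
w3 = Sw2 = (1372, -34, -1106)
The requested component of w3 is -34.

-34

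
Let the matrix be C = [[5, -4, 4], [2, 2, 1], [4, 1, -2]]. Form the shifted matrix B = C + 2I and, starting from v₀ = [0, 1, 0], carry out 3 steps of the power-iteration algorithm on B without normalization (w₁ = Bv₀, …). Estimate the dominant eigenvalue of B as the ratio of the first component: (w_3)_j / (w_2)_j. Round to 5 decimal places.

B = C + 2I has rows (7, -4, 4); (2, 4, 1); (4, 1, 0)
w1 = Bv₀ = (7·0 + (-4)·1 + 4·0; 2·0 + 4·1 + 1·0; 4·0 + 1·1 + 0·0) = (-4, 4, 1)
w2 = Bw1 = (7·(-4) + (-4)·4 + 4·1; 2·(-4) + 4·4 + 1·1; 4·(-4) + 1·4 + 0·1) = (-40, 9, -12)
w3 = Bw2 = (-364, -56, -151)
Ratio: -364/-40 = 9.10000

9.10000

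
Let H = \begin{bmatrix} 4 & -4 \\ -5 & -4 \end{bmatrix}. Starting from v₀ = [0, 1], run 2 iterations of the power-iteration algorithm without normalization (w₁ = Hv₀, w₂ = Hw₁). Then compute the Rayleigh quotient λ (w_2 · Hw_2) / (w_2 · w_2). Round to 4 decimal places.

λ ≈ -4.0000

w1 = Hv₀ = (-4, -4)
w2 = Hw1 = (0, 36)
Hw2 = (-144, -144)
w2·Hw2 = 0·(-144) + 36·(-144) = -5184; w2·w2 = 0·0 + 36·36 = 1296
λ ≈ -5184/1296 = -4.0000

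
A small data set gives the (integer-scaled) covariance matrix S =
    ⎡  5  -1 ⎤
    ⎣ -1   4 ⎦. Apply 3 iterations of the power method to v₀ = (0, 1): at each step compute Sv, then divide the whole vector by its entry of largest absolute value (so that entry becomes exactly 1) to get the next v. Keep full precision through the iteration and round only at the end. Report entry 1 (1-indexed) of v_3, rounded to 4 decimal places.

Sv0 = (-1.00000, 4.00000); divide by 4.00000 → v1 = (-0.25000, 1.00000)
Sv1 = (-2.25000, 4.25000); divide by 4.25000 → v2 = (-0.52941, 1.00000)
Sv2 = (-3.64706, 4.52941); divide by 4.52941 → v3 = (-0.80519, 1.00000)
Requested entry of v3: -62/77 = -0.8052

-0.8052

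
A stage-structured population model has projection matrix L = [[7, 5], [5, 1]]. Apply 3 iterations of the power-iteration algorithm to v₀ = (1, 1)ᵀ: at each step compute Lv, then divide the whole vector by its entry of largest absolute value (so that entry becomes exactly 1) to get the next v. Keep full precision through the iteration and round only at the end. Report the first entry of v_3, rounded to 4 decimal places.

Lv0 = (12.00000, 6.00000); divide by 12.00000 → v1 = (1.00000, 0.50000)
Lv1 = (9.50000, 5.50000); divide by 9.50000 → v2 = (1.00000, 0.57895)
Lv2 = (9.89474, 5.57895); divide by 9.89474 → v3 = (1.00000, 0.56383)
Requested entry of v3: 1128/1128 = 1.0000

1.0000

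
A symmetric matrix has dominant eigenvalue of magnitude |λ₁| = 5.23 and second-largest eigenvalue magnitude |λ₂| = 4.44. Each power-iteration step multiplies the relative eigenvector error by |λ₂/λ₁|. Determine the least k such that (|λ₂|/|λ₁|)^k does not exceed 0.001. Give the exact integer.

43

|λ₂/λ₁| = 4.44/5.23 = 0.84895
Need k ≥ ln(0.001) / ln(0.84895) = -6.9078 / -0.1638 ≈ 42.183
Smallest integer k satisfying the bound: 43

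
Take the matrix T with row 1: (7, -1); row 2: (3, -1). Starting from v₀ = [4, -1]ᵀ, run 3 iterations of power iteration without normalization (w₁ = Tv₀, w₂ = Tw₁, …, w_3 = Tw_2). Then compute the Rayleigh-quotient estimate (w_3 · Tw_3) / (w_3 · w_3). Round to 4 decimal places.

w1 = Tv₀ = (7·4 + (-1)·(-1); 3·4 + (-1)·(-1)) = (29, 13)
w2 = Tw1 = (7·29 + (-1)·13; 3·29 + (-1)·13) = (190, 74)
w3 = Tw2 = (1256, 496)
Tw3 = (8296, 3272)
w3·Tw3 = 1256·8296 + 496·3272 = 12042688; w3·w3 = 1256·1256 + 496·496 = 1823552
λ ≈ 12042688/1823552 = 6.6040

6.6040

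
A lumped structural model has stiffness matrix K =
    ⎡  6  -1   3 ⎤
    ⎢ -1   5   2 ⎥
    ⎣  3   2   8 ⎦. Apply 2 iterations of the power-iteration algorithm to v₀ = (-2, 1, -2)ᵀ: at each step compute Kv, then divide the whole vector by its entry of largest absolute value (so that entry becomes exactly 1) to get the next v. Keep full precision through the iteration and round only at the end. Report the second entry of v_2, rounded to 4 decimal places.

0.0284

Kv0 = (-19.00000, 3.00000, -20.00000); divide by -20.00000 → v1 = (0.95000, -0.15000, 1.00000)
Kv1 = (8.85000, 0.30000, 10.55000); divide by 10.55000 → v2 = (0.83886, 0.02844, 1.00000)
Requested entry of v2: -6/-211 = 0.0284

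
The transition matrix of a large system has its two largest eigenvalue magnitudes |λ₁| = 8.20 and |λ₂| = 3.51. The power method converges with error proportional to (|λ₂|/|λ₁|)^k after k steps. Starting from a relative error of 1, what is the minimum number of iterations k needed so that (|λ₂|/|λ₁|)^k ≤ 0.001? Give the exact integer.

9

|λ₂/λ₁| = 3.51/8.20 = 0.42805
Need k ≥ ln(0.001) / ln(0.42805) = -6.9078 / -0.8485 ≈ 8.141
Smallest integer k satisfying the bound: 9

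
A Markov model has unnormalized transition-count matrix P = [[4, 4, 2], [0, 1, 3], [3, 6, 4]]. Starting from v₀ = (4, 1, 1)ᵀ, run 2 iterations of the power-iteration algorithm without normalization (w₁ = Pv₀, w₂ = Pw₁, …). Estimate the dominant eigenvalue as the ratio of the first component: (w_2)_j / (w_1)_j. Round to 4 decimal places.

λ ≈ 6.7273

w1 = Pv₀ = (4·4 + 4·1 + 2·1; 0·4 + 1·1 + 3·1; 3·4 + 6·1 + 4·1) = (22, 4, 22)
w2 = Pw1 = (4·22 + 4·4 + 2·22; 0·22 + 1·4 + 3·22; 3·22 + 6·4 + 4·22) = (148, 70, 178)
Ratio at component: 148 / 22 = 6.7273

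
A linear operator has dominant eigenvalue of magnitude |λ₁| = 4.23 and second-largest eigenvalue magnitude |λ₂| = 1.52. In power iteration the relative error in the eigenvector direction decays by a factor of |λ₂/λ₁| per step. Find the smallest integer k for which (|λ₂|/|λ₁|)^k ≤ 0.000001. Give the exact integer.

|λ₂/λ₁| = 1.52/4.23 = 0.35934
Need k ≥ ln(0.000001) / ln(0.35934) = -13.8155 / -1.0235 ≈ 13.498
Smallest integer k satisfying the bound: 14

14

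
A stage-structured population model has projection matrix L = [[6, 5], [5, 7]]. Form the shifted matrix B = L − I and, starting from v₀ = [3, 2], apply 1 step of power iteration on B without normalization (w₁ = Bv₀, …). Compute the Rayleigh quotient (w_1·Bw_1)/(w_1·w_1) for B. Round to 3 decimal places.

B = L − I has rows (5, 5); (5, 6)
w1 = Bv₀ = (25, 27)
Bw1 = (260, 287)
w1·Bw1 = 14249; w1·w1 = 1354; μ ≈ 14249/1354 = 10.524

10.524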